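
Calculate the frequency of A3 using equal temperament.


Step by step:
f = 440 × 2^(n/12) where n = semitones from A4
A3: -12 semitones from A4
f = 440 × 2^(-12/12)
f = 220.00 Hz


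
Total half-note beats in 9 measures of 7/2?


Solution.
Time signature 7/2: the bottom number 2 means the half note gets one count
The top number 7 means 7 half-note beats per measure
Total = 7 × 9 measures
= 63 half-note beats


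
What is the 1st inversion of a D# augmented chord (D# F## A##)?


Step by step:
Root position: D# F## A##
1st inversion: move root up an octave
Bass note: F##
Notes (bottom to top) = F## A## D#


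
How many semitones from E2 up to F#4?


Reasoning:
Absolute semitone position = octave×12 + chromatic position
E2: 2×12 + 4 = 28
F#4: 4×12 + 6 = 54
Difference = 54 - 28 = 26
= 26 semitones


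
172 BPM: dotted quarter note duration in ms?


Working:
One quarter-note beat = 60000 / BPM = 60000 / 172 ms
Dotted quarter note = 3/2 × quarter note
Duration = 3/2 × 60000 / 172 = 90000 / 172
= 523.3 ms


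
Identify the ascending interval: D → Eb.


Reasoning:
Letter names: D → E spans 2 letter names → a 2nd
Semitones: D → Eb = 1 half-step
A 2nd of 1 semitone is a minor 2nd
= minor 2nd


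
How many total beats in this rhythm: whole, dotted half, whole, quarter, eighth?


Solution.
Beat values:
  whole = 4 beats
  dotted half = 3 beats
  whole = 4 beats
  quarter = 1 beat
  eighth = 0.5 beats
Sum = 4 + 3 + 4 + 1 + 0.5
= 12.5 beats


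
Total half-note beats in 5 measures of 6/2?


Time signature 6/2: the bottom number 2 means the half note gets one count
The top number 6 means 6 half-note beats per measure
Total = 6 × 5 measures
= 30 half-note beats


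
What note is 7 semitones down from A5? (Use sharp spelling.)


Let's work it out.
A5: chromatic position 9 in octave 5 → absolute = 5×12 + 9 = 69
Transpose down 7: 69 - 7 = 62
62 = 5×12 + 2 → D in octave 5
Result = D5


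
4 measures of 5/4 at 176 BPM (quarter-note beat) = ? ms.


Step by step:
Quarter-note beat duration = 60000 / 176 ms
Beats per measure (5/4) = 5
One measure = 5 × 60000 / 176 = 300000 / 176 ms
4 measures = 4 × 300000 / 176 = 1200000 / 176
= 6818.2 ms


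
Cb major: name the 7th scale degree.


Major scale pattern: W-W-H-W-W-W-H (2-2-1-2-2-2-1 semitones)
Starting from Cb:
  Cb + 2 semitones → Db
  Db + 2 semitones → Eb
  Eb + 1 semitone → Fb
  Fb + 2 semitones → Gb
  Gb + 2 semitones → Ab
  Ab + 2 semitones → Bb
  Bb + 1 semitone → Cb
Scale: Cb Db Eb Fb Gb Ab Bb
Degree 7 = Bb


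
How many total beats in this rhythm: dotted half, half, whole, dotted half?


Beat values:
  dotted half = 3 beats
  half = 2 beats
  whole = 4 beats
  dotted half = 3 beats
Sum = 3 + 2 + 4 + 3
= 12 beats


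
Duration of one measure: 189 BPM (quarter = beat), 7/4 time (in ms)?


Quarter-note beat duration = 60000 / 189 ms
Beats per measure (7/4) = 7
One measure = 7 × 60000 / 189 = 420000 / 189 ms
= 2222.2 ms


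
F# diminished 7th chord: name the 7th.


Let's work it out.
Diminished 7th chord = root + minor 3rd + diminished 5th + diminished 7th
Seventh chords stack in thirds, so the letter names are F-A-C-E
Root: F#
Minor 3rd above F#: A
Diminished 5th above F#: C
Diminished 7th above F#: Eb
The 7th = Eb


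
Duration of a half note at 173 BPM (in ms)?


Step by step:
One quarter-note beat = 60000 / BPM = 60000 / 173 ms
Half note = 2 × quarter note
Duration = 2 × 60000 / 173 = 120000 / 173
= 693.6 ms


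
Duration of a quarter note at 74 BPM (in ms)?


Step by step:
One quarter-note beat = 60000 / BPM = 60000 / 74 ms
Duration = 60000 / 74
= 810.8 ms


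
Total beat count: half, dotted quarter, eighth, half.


Reasoning:
Beat values:
  half = 2 beats
  dotted quarter = 1.5 beats
  eighth = 0.5 beats
  half = 2 beats
Sum = 2 + 1.5 + 0.5 + 2
= 6 beats


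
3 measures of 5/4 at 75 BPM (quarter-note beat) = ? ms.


Solution.
Quarter-note beat duration = 60000 / 75 ms
Beats per measure (5/4) = 5
One measure = 5 × 60000 / 75 = 300000 / 75 ms
3 measures = 3 × 300000 / 75 = 900000 / 75
= 12000.0 ms


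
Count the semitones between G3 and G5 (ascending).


Let's work it out.
Absolute semitone position = octave×12 + chromatic position
G3: 3×12 + 7 = 43
G5: 5×12 + 7 = 67
Difference = 67 - 43 = 24
= 24 semitones


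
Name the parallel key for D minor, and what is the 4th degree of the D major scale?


Working:
Parallel keys share the same tonic but differ in mode
D minor → parallel is D major
D major scale: D E F# G A B C#
= D major; 4th degree = G


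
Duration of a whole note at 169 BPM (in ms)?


One quarter-note beat = 60000 / BPM = 60000 / 169 ms
Whole note = 4 × quarter note
Duration = 4 × 60000 / 169 = 240000 / 169
= 1420.1 ms


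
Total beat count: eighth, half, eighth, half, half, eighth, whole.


Let's work it out.
Beat values:
  eighth = 0.5 beats
  half = 2 beats
  eighth = 0.5 beats
  half = 2 beats
  half = 2 beats
  eighth = 0.5 beats
  whole = 4 beats
Sum = 0.5 + 2 + 0.5 + 2 + 2 + 0.5 + 4
= 11.5 beats


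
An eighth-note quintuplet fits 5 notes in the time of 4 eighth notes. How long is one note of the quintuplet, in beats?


Quintuplet: 5 notes occupy the space of 4 eighth notes
Space = 4 × 1/2 = 2 beats
Each quintuplet note = 2 / 5 = 2/5 beats
= 2/5 beats


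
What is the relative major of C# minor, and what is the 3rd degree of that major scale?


Solution.
The relative major shares the key signature and is a minor 3rd above the minor tonic
A minor 3rd above C# is E
→ relative major of C# minor is E major
E major scale: E F# G# A B C# D#
= E major; 3rd degree = G#


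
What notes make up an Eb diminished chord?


Diminished triad = root + minor 3rd (3 semitones) + diminished 5th (6 semitones)
A triad on Eb stacks thirds, so the chord tones use letter names E-G-B
Root: Eb
Minor 3rd above Eb: Gb
Diminished 5th above Eb: Bbb
Chord = Eb Gb Bbb


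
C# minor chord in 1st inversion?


Reasoning:
Root position: C# E G#
1st inversion: move root up an octave
Bass note: E
Notes (bottom to top) = E G# C#


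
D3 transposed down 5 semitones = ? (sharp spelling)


D3: chromatic position 2 in octave 3 → absolute = 3×12 + 2 = 38
Transpose down 5: 38 - 5 = 33
33 = 2×12 + 9 → A in octave 2
Result = A2


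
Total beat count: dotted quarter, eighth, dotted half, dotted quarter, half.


Let's work it out.
Beat values:
  dotted quarter = 1.5 beats
  eighth = 0.5 beats
  dotted half = 3 beats
  dotted quarter = 1.5 beats
  half = 2 beats
Sum = 1.5 + 0.5 + 3 + 1.5 + 2
= 8.5 beats


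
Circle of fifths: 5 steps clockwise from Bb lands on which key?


Reasoning:
Each clockwise step on the circle of fifths moves up a perfect 5th
From Bb: Bb → F → C → G → D → A
= A


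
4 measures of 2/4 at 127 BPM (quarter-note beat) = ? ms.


Quarter-note beat duration = 60000 / 127 ms
Beats per measure (2/4) = 2
One measure = 2 × 60000 / 127 = 120000 / 127 ms
4 measures = 4 × 120000 / 127 = 480000 / 127
= 3779.5 ms


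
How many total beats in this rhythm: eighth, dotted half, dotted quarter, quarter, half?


Reasoning:
Beat values:
  eighth = 0.5 beats
  dotted half = 3 beats
  dotted quarter = 1.5 beats
  quarter = 1 beat
  half = 2 beats
Sum = 0.5 + 3 + 1.5 + 1 + 2
= 8 beats


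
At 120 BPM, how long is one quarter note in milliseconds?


Let's work it out.
One quarter-note beat = 60000 / BPM = 60000 / 120 ms
Duration = 60000 / 120
= 500.0 ms


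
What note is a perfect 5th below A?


A 5th spans 5 letter names, so from A we land on D
A perfect 5th = 7 semitones below A
Spell D at that pitch: D
= D


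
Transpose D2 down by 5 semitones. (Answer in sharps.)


Reasoning:
D2: chromatic position 2 in octave 2 → absolute = 2×12 + 2 = 26
Transpose down 5: 26 - 5 = 21
21 = 1×12 + 9 → A in octave 1
Result = A1


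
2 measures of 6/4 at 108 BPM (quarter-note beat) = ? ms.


Let's work it out.
Quarter-note beat duration = 60000 / 108 ms
Beats per measure (6/4) = 6
One measure = 6 × 60000 / 108 = 360000 / 108 ms
2 measures = 2 × 360000 / 108 = 720000 / 108
= 6666.7 ms


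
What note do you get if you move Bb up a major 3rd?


major 3rd: 3 letter names, 4 semitones
Letter: B + 2 → D
Pitch: Bb + 4 semitones, spelled as a D → D
= D


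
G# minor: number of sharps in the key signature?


Solution.
Sharp minor keys follow the circle of fifths: A(0), E(1), B(2), F#(3), C#(4), G#(5), D#(6), A#(7)
G# minor has 5 sharps
Order of sharps: F# C# G# D# A# E# B# → first 5: F#, C#, G#, D#, A#
= 5 sharps


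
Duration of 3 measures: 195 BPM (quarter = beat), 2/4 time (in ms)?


Working:
Quarter-note beat duration = 60000 / 195 ms
Beats per measure (2/4) = 2
One measure = 2 × 60000 / 195 = 120000 / 195 ms
3 measures = 3 × 120000 / 195 = 360000 / 195
= 1846.2 ms


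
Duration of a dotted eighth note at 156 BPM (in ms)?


Working:
One quarter-note beat = 60000 / BPM = 60000 / 156 ms
Dotted eighth note = 3/4 × quarter note
Duration = 3/4 × 60000 / 156 = 45000 / 156
= 288.5 ms


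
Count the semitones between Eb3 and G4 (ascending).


Absolute semitone position = octave×12 + chromatic position
Eb3: 3×12 + 3 = 39
G4: 4×12 + 7 = 55
Difference = 55 - 39 = 16
= 16 semitones


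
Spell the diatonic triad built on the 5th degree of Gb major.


Reasoning:
Gb major scale: Gb Ab Bb Cb Db Eb F
Diatonic triad on degree 5 stacks scale notes 5, 7, 2: Db F Ab
Db→F = 4 semitones; Db→Ab = 7 semitones → major triad
= Db F Ab (major)


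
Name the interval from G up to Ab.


Letter names: G → A spans 2 letter names → a 2nd
Semitones: G → Ab = 1 half-step
A 2nd of 1 semitone is a minor 2nd
= minor 2nd


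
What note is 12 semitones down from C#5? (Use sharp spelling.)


C#5: chromatic position 1 in octave 5 → absolute = 5×12 + 1 = 61
Transpose down 12: 61 - 12 = 49
49 = 4×12 + 1 → C# in octave 4
Result = C#4


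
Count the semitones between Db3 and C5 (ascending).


Working:
Absolute semitone position = octave×12 + chromatic position
Db3: 3×12 + 1 = 37
C5: 5×12 + 0 = 60
Difference = 60 - 37 = 23
= 23 semitones


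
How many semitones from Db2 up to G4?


Absolute semitone position = octave×12 + chromatic position
Db2: 2×12 + 1 = 25
G4: 4×12 + 7 = 55
Difference = 55 - 25 = 30
= 30 semitones


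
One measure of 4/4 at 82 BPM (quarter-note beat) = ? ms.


Let's work it out.
Quarter-note beat duration = 60000 / 82 ms
Beats per measure (4/4) = 4
One measure = 4 × 60000 / 82 = 240000 / 82 ms
= 2926.8 ms


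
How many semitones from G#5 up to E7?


Let's work it out.
Absolute semitone position = octave×12 + chromatic position
G#5: 5×12 + 8 = 68
E7: 7×12 + 4 = 88
Difference = 88 - 68 = 20
= 20 semitones


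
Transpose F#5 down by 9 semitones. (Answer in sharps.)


F#5: chromatic position 6 in octave 5 → absolute = 5×12 + 6 = 66
Transpose down 9: 66 - 9 = 57
57 = 4×12 + 9 → A in octave 4
Result = A4


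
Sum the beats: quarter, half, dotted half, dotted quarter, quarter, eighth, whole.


Reasoning:
Beat values:
  quarter = 1 beat
  half = 2 beats
  dotted half = 3 beats
  dotted quarter = 1.5 beats
  quarter = 1 beat
  eighth = 0.5 beats
  whole = 4 beats
Sum = 1 + 2 + 3 + 1.5 + 1 + 0.5 + 4
= 13 beats


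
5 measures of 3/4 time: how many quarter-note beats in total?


Time signature 3/4: the bottom number 4 means the quarter note gets one count
The top number 3 means 3 quarter-note beats per measure
Total = 3 × 5 measures
= 15 quarter-note beats


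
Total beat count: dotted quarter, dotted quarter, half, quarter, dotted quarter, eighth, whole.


Let's work it out.
Beat values:
  dotted quarter = 1.5 beats
  dotted quarter = 1.5 beats
  half = 2 beats
  quarter = 1 beat
  dotted quarter = 1.5 beats
  eighth = 0.5 beats
  whole = 4 beats
Sum = 1.5 + 1.5 + 2 + 1 + 1.5 + 0.5 + 4
= 12 beats


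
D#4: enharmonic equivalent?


Working:
Enharmonic notes sound the same pitch but are spelled with different letter names
D# and Eb name the same pitch class
= Eb4


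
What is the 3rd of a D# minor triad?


Let's work it out.
Minor triad = root + minor 3rd (3 semitones) + perfect 5th (7 semitones)
A triad on D# stacks thirds, so the chord tones use letter names D-F-A
Root: D#
Minor 3rd above D#: F#
Perfect 5th above D#: A#
The 3rd = F#


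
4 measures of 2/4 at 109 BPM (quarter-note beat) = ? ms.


Step by step:
Quarter-note beat duration = 60000 / 109 ms
Beats per measure (2/4) = 2
One measure = 2 × 60000 / 109 = 120000 / 109 ms
4 measures = 4 × 120000 / 109 = 480000 / 109
= 4403.7 ms


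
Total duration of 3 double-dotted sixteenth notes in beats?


Reasoning:
Base sixteenth note = 1/4 beats
Dot 1 adds half the previous value: +1/8
Dot 2 adds half the previous value: +1/16
One double-dotted sixteenth = 1/4 + 1/8 + 1/16 = 7/16
3 of them = 3 × 7/16 = 21/16
= 21/16 beats


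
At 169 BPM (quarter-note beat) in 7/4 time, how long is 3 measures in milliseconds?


Let's work it out.
Quarter-note beat duration = 60000 / 169 ms
Beats per measure (7/4) = 7
One measure = 7 × 60000 / 169 = 420000 / 169 ms
3 measures = 3 × 420000 / 169 = 1260000 / 169
= 7455.6 ms


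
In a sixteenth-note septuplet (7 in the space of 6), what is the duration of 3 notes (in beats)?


Working:
Septuplet: 7 notes occupy the space of 6 sixteenth notes
Space = 6 × 1/4 = 3/2 beats
Each septuplet note = 3/2 / 7 = 3/14 beats
3 notes = 3 × 3/14 = 9/14
= 9/14 beats


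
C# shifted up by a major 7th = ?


major 7th: 7 letter names, 11 semitones
Letter: C + 6 → B
Pitch: C# + 11 semitones, spelled as a B → B#
= B#


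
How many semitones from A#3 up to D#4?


Reasoning:
Absolute semitone position = octave×12 + chromatic position
A#3: 3×12 + 10 = 46
D#4: 4×12 + 3 = 51
Difference = 51 - 46 = 5
= 5 semitones


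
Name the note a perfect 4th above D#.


Working:
A 4th spans 4 letter names, so from D we land on G
A perfect 4th = 5 semitones above D#
Spell G at that pitch: G#
= G#


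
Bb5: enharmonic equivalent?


Let's work it out.
Enharmonic notes sound the same pitch but are spelled with different letter names
Bb and A# name the same pitch class
= A#5


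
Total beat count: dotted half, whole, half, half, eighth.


Working:
Beat values:
  dotted half = 3 beats
  whole = 4 beats
  half = 2 beats
  half = 2 beats
  eighth = 0.5 beats
Sum = 3 + 4 + 2 + 2 + 0.5
= 11.5 beats


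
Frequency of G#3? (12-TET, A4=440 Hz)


Let's work it out.
f = 440 × 2^(n/12) where n = semitones from A4
G#3: -13 semitones from A4
f = 440 × 2^(-13/12)
f = 207.65 Hz


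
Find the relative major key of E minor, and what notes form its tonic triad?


Step by step:
The relative major shares the key signature and is a minor 3rd above the minor tonic
A minor 3rd above E is G
→ relative major of E minor is G major
Tonic triad of G major = root + major 3rd + perfect 5th = G B D
= G major; triad = G B D


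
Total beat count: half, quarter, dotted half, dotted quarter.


Reasoning:
Beat values:
  half = 2 beats
  quarter = 1 beat
  dotted half = 3 beats
  dotted quarter = 1.5 beats
Sum = 2 + 1 + 3 + 1.5
= 7.5 beats


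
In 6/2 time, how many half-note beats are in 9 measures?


Solution.
Time signature 6/2: the bottom number 2 means the half note gets one count
The top number 6 means 6 half-note beats per measure
Total = 6 × 9 measures
= 54 half-note beats


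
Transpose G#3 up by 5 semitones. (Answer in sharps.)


Let's work it out.
G#3: chromatic position 8 in octave 3 → absolute = 3×12 + 8 = 44
Transpose up 5: 44 + 5 = 49
49 = 4×12 + 1 → C# in octave 4
Result = C#4


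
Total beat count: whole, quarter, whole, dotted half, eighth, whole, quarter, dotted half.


Step by step:
Beat values:
  whole = 4 beats
  quarter = 1 beat
  whole = 4 beats
  dotted half = 3 beats
  eighth = 0.5 beats
  whole = 4 beats
  quarter = 1 beat
  dotted half = 3 beats
Sum = 4 + 1 + 4 + 3 + 0.5 + 4 + 1 + 3
= 20.5 beats


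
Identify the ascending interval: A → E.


Letter names: A → E spans 5 letter names → a 5th
Semitones: A → E = 7 half-steps
A 5th of 7 semitones is a perfect 5th
= perfect 5th


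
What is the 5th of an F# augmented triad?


Augmented triad = root + major 3rd (4 semitones) + augmented 5th (8 semitones)
A triad on F# stacks thirds, so the chord tones use letter names F-A-C
Root: F#
Major 3rd above F#: A#
Augmented 5th above F#: C##
The 5th = C##


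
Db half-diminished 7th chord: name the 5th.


Solution.
Half-diminished 7th chord = root + minor 3rd + diminished 5th + minor 7th
Seventh chords stack in thirds, so the letter names are D-F-A-C
Root: Db
Minor 3rd above Db: Fb
Diminished 5th above Db: Abb
Minor 7th above Db: Cb
The 5th = Abb


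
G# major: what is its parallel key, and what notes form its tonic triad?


Parallel keys share the same tonic but differ in mode
G# major → parallel is G# minor
Tonic triad of G# minor = G# B D#
= G# minor; triad = G# B D#


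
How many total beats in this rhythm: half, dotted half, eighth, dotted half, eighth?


Solution.
Beat values:
  half = 2 beats
  dotted half = 3 beats
  eighth = 0.5 beats
  dotted half = 3 beats
  eighth = 0.5 beats
Sum = 2 + 3 + 0.5 + 3 + 0.5
= 9 beats


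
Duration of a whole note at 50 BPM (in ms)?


Working:
One quarter-note beat = 60000 / BPM = 60000 / 50 ms
Whole note = 4 × quarter note
Duration = 4 × 60000 / 50 = 240000 / 50
= 4800.0 ms


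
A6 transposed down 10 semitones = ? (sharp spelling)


Working:
A6: chromatic position 9 in octave 6 → absolute = 6×12 + 9 = 81
Transpose down 10: 81 - 10 = 71
71 = 5×12 + 11 → B in octave 5
Result = B5


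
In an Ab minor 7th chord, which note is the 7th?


Minor 7th chord = root + minor 3rd + perfect 5th + minor 7th
Seventh chords stack in thirds, so the letter names are A-C-E-G
Root: Ab
Minor 3rd above Ab: Cb
Perfect 5th above Ab: Eb
Minor 7th above Ab: Gb
The 7th = Gb


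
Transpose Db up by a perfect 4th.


Solution.
perfect 4th: 4 letter names, 5 semitones
Letter: D + 3 → G
Pitch: Db + 5 semitones, spelled as a G → Gb
= Gb


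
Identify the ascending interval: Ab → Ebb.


Letter names: A → E spans 5 letter names → a 5th
Semitones: Ab → Ebb = 6 half-steps
A 5th of 6 semitones is a diminished 5th
= diminished 5th


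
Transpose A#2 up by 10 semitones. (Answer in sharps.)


Working:
A#2: chromatic position 10 in octave 2 → absolute = 2×12 + 10 = 34
Transpose up 10: 34 + 10 = 44
44 = 3×12 + 8 → G# in octave 3
Result = G#3


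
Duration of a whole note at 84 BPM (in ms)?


Let's work it out.
One quarter-note beat = 60000 / BPM = 60000 / 84 ms
Whole note = 4 × quarter note
Duration = 4 × 60000 / 84 = 240000 / 84
= 2857.1 ms


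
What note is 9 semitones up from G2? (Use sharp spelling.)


Let's work it out.
G2: chromatic position 7 in octave 2 → absolute = 2×12 + 7 = 31
Transpose up 9: 31 + 9 = 40
40 = 3×12 + 4 → E in octave 3
Result = E3


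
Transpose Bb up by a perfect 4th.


Working:
perfect 4th: 4 letter names, 5 semitones
Letter: B + 3 → E
Pitch: Bb + 5 semitones, spelled as an E → Eb
= Eb


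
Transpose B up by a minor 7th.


minor 7th: 7 letter names, 10 semitones
Letter: B + 6 → A
Pitch: B + 10 semitones, spelled as an A → A
= A


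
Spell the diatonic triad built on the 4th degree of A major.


Let's work it out.
A major scale: A B C# D E F# G#
Diatonic triad on degree 4 stacks scale notes 4, 6, 1: D F# A
D→F# = 4 semitones; D→A = 7 semitones → major triad
= D F# A (major)


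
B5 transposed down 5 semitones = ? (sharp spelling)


Step by step:
B5: chromatic position 11 in octave 5 → absolute = 5×12 + 11 = 71
Transpose down 5: 71 - 5 = 66
66 = 5×12 + 6 → F# in octave 5
Result = F#5


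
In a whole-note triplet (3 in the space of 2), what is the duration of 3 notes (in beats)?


Solution.
Triplet: 3 notes occupy the space of 2 whole notes
Space = 2 × 4 = 8 beats
Each triplet note = 8 / 3 = 8/3 beats
3 notes = 3 × 8/3 = 8
= 8 beats


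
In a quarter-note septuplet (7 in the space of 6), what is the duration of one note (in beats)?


Reasoning:
Septuplet: 7 notes occupy the space of 6 quarter notes
Space = 6 × 1 = 6 beats
Each septuplet note = 6 / 7 = 6/7 beats
= 6/7 beats


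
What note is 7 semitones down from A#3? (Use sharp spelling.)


Solution.
A#3: chromatic position 10 in octave 3 → absolute = 3×12 + 10 = 46
Transpose down 7: 46 - 7 = 39
39 = 3×12 + 3 → D# in octave 3
Result = D#3


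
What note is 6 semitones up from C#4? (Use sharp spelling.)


Let's work it out.
C#4: chromatic position 1 in octave 4 → absolute = 4×12 + 1 = 49
Transpose up 6: 49 + 6 = 55
55 = 4×12 + 7 → G in octave 4
Result = G4


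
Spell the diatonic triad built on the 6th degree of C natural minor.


Let's work it out.
C natural minor scale: C D Eb F G Ab Bb
Diatonic triad on degree 6 stacks scale notes 6, 1, 3: Ab C Eb
Ab→C = 4 semitones; Ab→Eb = 7 semitones → major triad
= Ab C Eb (major)


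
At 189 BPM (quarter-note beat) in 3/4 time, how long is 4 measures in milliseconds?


Solution.
Quarter-note beat duration = 60000 / 189 ms
Beats per measure (3/4) = 3
One measure = 3 × 60000 / 189 = 180000 / 189 ms
4 measures = 4 × 180000 / 189 = 720000 / 189
= 3809.5 ms


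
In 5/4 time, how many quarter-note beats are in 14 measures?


Working:
Time signature 5/4: the bottom number 4 means the quarter note gets one count
The top number 5 means 5 quarter-note beats per measure
Total = 5 × 14 measures
= 70 quarter-note beats


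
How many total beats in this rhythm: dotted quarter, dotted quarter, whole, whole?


Solution.
Beat values:
  dotted quarter = 1.5 beats
  dotted quarter = 1.5 beats
  whole = 4 beats
  whole = 4 beats
Sum = 1.5 + 1.5 + 4 + 4
= 11 beats


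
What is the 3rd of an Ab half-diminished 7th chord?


Reasoning:
Half-diminished 7th chord = root + minor 3rd + diminished 5th + minor 7th
Seventh chords stack in thirds, so the letter names are A-C-E-G
Root: Ab
Minor 3rd above Ab: Cb
Diminished 5th above Ab: Ebb
Minor 7th above Ab: Gb
The 3rd = Cb


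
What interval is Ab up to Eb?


Working:
Letter names: A → E spans 5 letter names → a 5th
Semitones: Ab → Eb = 7 half-steps
A 5th of 7 semitones is a perfect 5th
= perfect 5th


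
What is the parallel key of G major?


Solution.
Parallel keys share the same tonic but differ in mode
G major → parallel is G minor
= G minor


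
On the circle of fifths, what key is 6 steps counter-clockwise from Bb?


Working:
Each counter-clockwise step moves down a perfect 5th (= up a perfect 4th)
From Bb: Bb → Eb → Ab → Db → F#/Gb → B → E
= E


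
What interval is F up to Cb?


Working:
Letter names: F → C spans 5 letter names → a 5th
Semitones: F → Cb = 6 half-steps
A 5th of 6 semitones is a diminished 5th
= diminished 5th


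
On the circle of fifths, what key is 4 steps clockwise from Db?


Each clockwise step on the circle of fifths moves up a perfect 5th
From Db: Db → Ab → Eb → Bb → F
= F


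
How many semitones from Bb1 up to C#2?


Working:
Absolute semitone position = octave×12 + chromatic position
Bb1: 1×12 + 10 = 22
C#2: 2×12 + 1 = 25
Difference = 25 - 22 = 3
= 3 semitones


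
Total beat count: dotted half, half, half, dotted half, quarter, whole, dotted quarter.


Solution.
Beat values:
  dotted half = 3 beats
  half = 2 beats
  half = 2 beats
  dotted half = 3 beats
  quarter = 1 beat
  whole = 4 beats
  dotted quarter = 1.5 beats
Sum = 3 + 2 + 2 + 3 + 1 + 4 + 1.5
= 16.5 beats


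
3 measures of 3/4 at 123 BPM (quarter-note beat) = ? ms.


Let's work it out.
Quarter-note beat duration = 60000 / 123 ms
Beats per measure (3/4) = 3
One measure = 3 × 60000 / 123 = 180000 / 123 ms
3 measures = 3 × 180000 / 123 = 540000 / 123
= 4390.2 ms


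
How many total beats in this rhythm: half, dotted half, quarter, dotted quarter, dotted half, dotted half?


Let's work it out.
Beat values:
  half = 2 beats
  dotted half = 3 beats
  quarter = 1 beat
  dotted quarter = 1.5 beats
  dotted half = 3 beats
  dotted half = 3 beats
Sum = 2 + 3 + 1 + 1.5 + 3 + 3
= 13.5 beats


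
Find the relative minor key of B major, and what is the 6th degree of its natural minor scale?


Working:
The relative minor shares the major's key signature and starts on its 6th degree
6th degree = a major 6th above the tonic; a major 6th above B is G#
→ relative minor of B major is G# minor
G# natural minor scale: G# A# B C# D# E F#
= G# minor; 6th degree = E


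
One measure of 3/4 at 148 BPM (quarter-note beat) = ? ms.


Let's work it out.
Quarter-note beat duration = 60000 / 148 ms
Beats per measure (3/4) = 3
One measure = 3 × 60000 / 148 = 180000 / 148 ms
= 1216.2 ms


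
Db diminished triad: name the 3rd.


Let's work it out.
Diminished triad = root + minor 3rd (3 semitones) + diminished 5th (6 semitones)
A triad on Db stacks thirds, so the chord tones use letter names D-F-A
Root: Db
Minor 3rd above Db: Fb
Diminished 5th above Db: Abb
The 3rd = Fb


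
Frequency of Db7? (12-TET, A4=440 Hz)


Step by step:
f = 440 × 2^(n/12) where n = semitones from A4
Db7: 28 semitones from A4
f = 440 × 2^(28/12)
f = 2217.46 Hz


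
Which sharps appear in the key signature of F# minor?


Let's work it out.
Sharp minor keys follow the circle of fifths: A(0), E(1), B(2), F#(3), C#(4), G#(5), D#(6), A#(7)
F# minor has 3 sharps
Order of sharps: F# C# G# D# A# E# B# → first 3: F#, C#, G#
= F#, C#, G#


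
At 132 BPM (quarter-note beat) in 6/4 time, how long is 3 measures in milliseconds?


Quarter-note beat duration = 60000 / 132 ms
Beats per measure (6/4) = 6
One measure = 6 × 60000 / 132 = 360000 / 132 ms
3 measures = 3 × 360000 / 132 = 1080000 / 132
= 8181.8 ms


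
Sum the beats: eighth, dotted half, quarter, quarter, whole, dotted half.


Solution.
Beat values:
  eighth = 0.5 beats
  dotted half = 3 beats
  quarter = 1 beat
  quarter = 1 beat
  whole = 4 beats
  dotted half = 3 beats
Sum = 0.5 + 3 + 1 + 1 + 4 + 3
= 12.5 beats


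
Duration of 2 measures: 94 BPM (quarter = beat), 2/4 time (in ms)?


Working:
Quarter-note beat duration = 60000 / 94 ms
Beats per measure (2/4) = 2
One measure = 2 × 60000 / 94 = 120000 / 94 ms
2 measures = 2 × 120000 / 94 = 240000 / 94
= 2553.2 ms


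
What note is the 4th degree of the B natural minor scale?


Let's work it out.
Natural minor scale pattern: W-H-W-W-H-W-W (2-1-2-2-1-2-2 semitones)
Starting from B:
  B + 2 semitones → C#
  C# + 1 semitone → D
  D + 2 semitones → E
  E + 2 semitones → F#
  F# + 1 semitone → G
  G + 2 semitones → A
  A + 2 semitones → B
Scale: B C# D E F# G A
Degree 4 = E


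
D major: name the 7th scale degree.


Major scale pattern: W-W-H-W-W-W-H (2-2-1-2-2-2-1 semitones)
Starting from D:
  D + 2 semitones → E
  E + 2 semitones → F#
  F# + 1 semitone → G
  G + 2 semitones → A
  A + 2 semitones → B
  B + 2 semitones → C#
  C# + 1 semitone → D
Scale: D E F# G A B C#
Degree 7 = C#


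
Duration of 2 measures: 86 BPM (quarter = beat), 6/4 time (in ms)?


Quarter-note beat duration = 60000 / 86 ms
Beats per measure (6/4) = 6
One measure = 6 × 60000 / 86 = 360000 / 86 ms
2 measures = 2 × 360000 / 86 = 720000 / 86
= 8372.1 ms


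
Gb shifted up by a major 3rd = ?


Reasoning:
major 3rd: 3 letter names, 4 semitones
Letter: G + 2 → B
Pitch: Gb + 4 semitones, spelled as a B → Bb
= Bb


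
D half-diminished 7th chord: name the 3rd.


Solution.
Half-diminished 7th chord = root + minor 3rd + diminished 5th + minor 7th
Seventh chords stack in thirds, so the letter names are D-F-A-C
Root: D
Minor 3rd above D: F
Diminished 5th above D: Ab
Minor 7th above D: C
The 3rd = F


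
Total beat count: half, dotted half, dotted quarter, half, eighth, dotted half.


Solution.
Beat values:
  half = 2 beats
  dotted half = 3 beats
  dotted quarter = 1.5 beats
  half = 2 beats
  eighth = 0.5 beats
  dotted half = 3 beats
Sum = 2 + 3 + 1.5 + 2 + 0.5 + 3
= 12 beats


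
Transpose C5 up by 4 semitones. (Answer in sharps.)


Step by step:
C5: chromatic position 0 in octave 5 → absolute = 5×12 + 0 = 60
Transpose up 4: 60 + 4 = 64
64 = 5×12 + 4 → E in octave 5
Result = E5


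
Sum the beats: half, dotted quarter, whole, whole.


Beat values:
  half = 2 beats
  dotted quarter = 1.5 beats
  whole = 4 beats
  whole = 4 beats
Sum = 2 + 1.5 + 4 + 4
= 11.5 beats


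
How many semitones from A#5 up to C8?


Solution.
Absolute semitone position = octave×12 + chromatic position
A#5: 5×12 + 10 = 70
C8: 8×12 + 0 = 96
Difference = 96 - 70 = 26
= 26 semitones


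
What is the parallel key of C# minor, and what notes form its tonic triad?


Step by step:
Parallel keys share the same tonic but differ in mode
C# minor → parallel is C# major
Tonic triad of C# major = C# E# G#
= C# major; triad = C# E# G#


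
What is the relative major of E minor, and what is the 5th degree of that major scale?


The relative major shares the key signature and is a minor 3rd above the minor tonic
A minor 3rd above E is G
→ relative major of E minor is G major
G major scale: G A B C D E F#
= G major; 5th degree = D


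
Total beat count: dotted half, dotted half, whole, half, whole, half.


Working:
Beat values:
  dotted half = 3 beats
  dotted half = 3 beats
  whole = 4 beats
  half = 2 beats
  whole = 4 beats
  half = 2 beats
Sum = 3 + 3 + 4 + 2 + 4 + 2
= 18 beats


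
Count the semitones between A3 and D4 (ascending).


Let's work it out.
Absolute semitone position = octave×12 + chromatic position
A3: 3×12 + 9 = 45
D4: 4×12 + 2 = 50
Difference = 50 - 45 = 5
= 5 semitones


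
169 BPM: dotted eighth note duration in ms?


Let's work it out.
One quarter-note beat = 60000 / BPM = 60000 / 169 ms
Dotted eighth note = 3/4 × quarter note
Duration = 3/4 × 60000 / 169 = 45000 / 169
= 266.3 ms


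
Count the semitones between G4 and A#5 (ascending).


Absolute semitone position = octave×12 + chromatic position
G4: 4×12 + 7 = 55
A#5: 5×12 + 10 = 70
Difference = 70 - 55 = 15
= 15 semitones


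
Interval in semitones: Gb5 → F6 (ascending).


Absolute semitone position = octave×12 + chromatic position
Gb5: 5×12 + 6 = 66
F6: 6×12 + 5 = 77
Difference = 77 - 66 = 11
= 11 semitones


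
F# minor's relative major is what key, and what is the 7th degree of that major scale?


The relative major shares the key signature and is a minor 3rd above the minor tonic
A minor 3rd above F# is A
→ relative major of F# minor is A major
A major scale: A B C# D E F# G#
= A major; 7th degree = G#


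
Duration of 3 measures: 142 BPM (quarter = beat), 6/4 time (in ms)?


Quarter-note beat duration = 60000 / 142 ms
Beats per measure (6/4) = 6
One measure = 6 × 60000 / 142 = 360000 / 142 ms
3 measures = 3 × 360000 / 142 = 1080000 / 142
= 7605.6 ms


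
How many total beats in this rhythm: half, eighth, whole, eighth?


Let's work it out.
Beat values:
  half = 2 beats
  eighth = 0.5 beats
  whole = 4 beats
  eighth = 0.5 beats
Sum = 2 + 0.5 + 4 + 0.5
= 7 beats


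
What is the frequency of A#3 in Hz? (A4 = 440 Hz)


Step by step:
f = 440 × 2^(n/12) where n = semitones from A4
A#3: -11 semitones from A4
f = 440 × 2^(-11/12)
f = 233.08 Hz


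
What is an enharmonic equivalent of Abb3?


Reasoning:
Enharmonic notes sound the same pitch but are spelled with different letter names
Abb and G name the same pitch class
= G3


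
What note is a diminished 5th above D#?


Reasoning:
A 5th spans 5 letter names, so from D we land on A
A diminished 5th = 6 semitones above D#
Spell A at that pitch: A
= A


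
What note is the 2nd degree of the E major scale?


Solution.
Major scale pattern: W-W-H-W-W-W-H (2-2-1-2-2-2-1 semitones)
Starting from E:
  E + 2 semitones → F#
  F# + 2 semitones → G#
  G# + 1 semitone → A
  A + 2 semitones → B
  B + 2 semitones → C#
  C# + 2 semitones → D#
  D# + 1 semitone → E
Scale: E F# G# A B C# D#
Degree 2 = F#


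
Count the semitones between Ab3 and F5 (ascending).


Let's work it out.
Absolute semitone position = octave×12 + chromatic position
Ab3: 3×12 + 8 = 44
F5: 5×12 + 5 = 65
Difference = 65 - 44 = 21
= 21 semitones


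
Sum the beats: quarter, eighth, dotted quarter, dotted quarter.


Beat values:
  quarter = 1 beat
  eighth = 0.5 beats
  dotted quarter = 1.5 beats
  dotted quarter = 1.5 beats
Sum = 1 + 0.5 + 1.5 + 1.5
= 4.5 beats


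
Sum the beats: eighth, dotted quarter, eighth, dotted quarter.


Beat values:
  eighth = 0.5 beats
  dotted quarter = 1.5 beats
  eighth = 0.5 beats
  dotted quarter = 1.5 beats
Sum = 0.5 + 1.5 + 0.5 + 1.5
= 4 beats


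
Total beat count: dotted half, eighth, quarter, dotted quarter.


Beat values:
  dotted half = 3 beats
  eighth = 0.5 beats
  quarter = 1 beat
  dotted quarter = 1.5 beats
Sum = 3 + 0.5 + 1 + 1.5
= 6 beats


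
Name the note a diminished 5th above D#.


A 5th spans 5 letter names, so from D we land on A
A diminished 5th = 6 semitones above D#
Spell A at that pitch: A
= A


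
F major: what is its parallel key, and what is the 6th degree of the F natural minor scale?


Working:
Parallel keys share the same tonic but differ in mode
F major → parallel is F minor
F natural minor scale: F G Ab Bb C Db Eb
= F minor; 6th degree = Db


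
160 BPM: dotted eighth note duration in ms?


Reasoning:
One quarter-note beat = 60000 / BPM = 60000 / 160 ms
Dotted eighth note = 3/4 × quarter note
Duration = 3/4 × 60000 / 160 = 45000 / 160
= 281.2 ms


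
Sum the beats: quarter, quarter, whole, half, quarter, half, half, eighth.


Solution.
Beat values:
  quarter = 1 beat
  quarter = 1 beat
  whole = 4 beats
  half = 2 beats
  quarter = 1 beat
  half = 2 beats
  half = 2 beats
  eighth = 0.5 beats
Sum = 1 + 1 + 4 + 2 + 1 + 2 + 2 + 0.5
= 13.5 beats


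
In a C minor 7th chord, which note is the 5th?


Minor 7th chord = root + minor 3rd + perfect 5th + minor 7th
Seventh chords stack in thirds, so the letter names are C-E-G-B
Root: C
Minor 3rd above C: Eb
Perfect 5th above C: G
Minor 7th above C: Bb
The 5th = G


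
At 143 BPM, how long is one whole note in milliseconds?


One quarter-note beat = 60000 / BPM = 60000 / 143 ms
Whole note = 4 × quarter note
Duration = 4 × 60000 / 143 = 240000 / 143
= 1678.3 ms


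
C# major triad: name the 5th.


Working:
Major triad = root + major 3rd (4 semitones) + perfect 5th (7 semitones)
A triad on C# stacks thirds, so the chord tones use letter names C-E-G
Root: C#
Major 3rd above C#: E#
Perfect 5th above C#: G#
The 5th = G#


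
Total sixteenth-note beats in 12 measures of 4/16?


Time signature 4/16: the bottom number 16 means the sixteenth note gets one count
The top number 4 means 4 sixteenth-note beats per measure
Total = 4 × 12 measures
= 48 sixteenth-note beats


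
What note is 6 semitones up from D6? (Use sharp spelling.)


Reasoning:
D6: chromatic position 2 in octave 6 → absolute = 6×12 + 2 = 74
Transpose up 6: 74 + 6 = 80
80 = 6×12 + 8 → G# in octave 6
Result = G#6


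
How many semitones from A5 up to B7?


Absolute semitone position = octave×12 + chromatic position
A5: 5×12 + 9 = 69
B7: 7×12 + 11 = 95
Difference = 95 - 69 = 26
= 26 semitones


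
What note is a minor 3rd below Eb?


A 3rd spans 3 letter names, so from E we land on C
A minor 3rd = 3 semitones below Eb
Spell C at that pitch: C
= C


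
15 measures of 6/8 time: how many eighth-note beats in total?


Time signature 6/8: the bottom number 8 means the eighth note gets one count
The top number 6 means 6 eighth-note beats per measure
Total = 6 × 15 measures
= 90 eighth-note beats


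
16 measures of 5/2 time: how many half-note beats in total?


Step by step:
Time signature 5/2: the bottom number 2 means the half note gets one count
The top number 5 means 5 half-note beats per measure
Total = 5 × 16 measures
= 80 half-note beats


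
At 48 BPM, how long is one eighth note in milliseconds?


One quarter-note beat = 60000 / BPM = 60000 / 48 ms
Eighth note = 1/2 × quarter note
Duration = 1/2 × 60000 / 48 = 30000 / 48
= 625.0 ms


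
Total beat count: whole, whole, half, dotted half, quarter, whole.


Let's work it out.
Beat values:
  whole = 4 beats
  whole = 4 beats
  half = 2 beats
  dotted half = 3 beats
  quarter = 1 beat
  whole = 4 beats
Sum = 4 + 4 + 2 + 3 + 1 + 4
= 18 beats


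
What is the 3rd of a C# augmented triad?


Solution.
Augmented triad = root + major 3rd (4 semitones) + augmented 5th (8 semitones)
A triad on C# stacks thirds, so the chord tones use letter names C-E-G
Root: C#
Major 3rd above C#: E#
Augmented 5th above C#: G##
The 3rd = E#


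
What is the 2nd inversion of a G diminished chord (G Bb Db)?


Solution.
Root position: G Bb Db
2nd inversion: move root and 3rd up an octave
Bass note: Db
Notes (bottom to top) = Db G Bb


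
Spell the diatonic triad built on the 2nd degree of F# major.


Working:
F# major scale: F# G# A# B C# D# E#
Diatonic triad on degree 2 stacks scale notes 2, 4, 6: G# B D#
G#→B = 3 semitones; G#→D# = 7 semitones → minor triad
= G# B D# (minor)


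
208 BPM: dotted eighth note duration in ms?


Step by step:
One quarter-note beat = 60000 / BPM = 60000 / 208 ms
Dotted eighth note = 3/4 × quarter note
Duration = 3/4 × 60000 / 208 = 45000 / 208
= 216.3 ms


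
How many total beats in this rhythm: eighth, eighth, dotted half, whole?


Step by step:
Beat values:
  eighth = 0.5 beats
  eighth = 0.5 beats
  dotted half = 3 beats
  whole = 4 beats
Sum = 0.5 + 0.5 + 3 + 4
= 8 beats


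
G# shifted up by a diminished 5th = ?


Step by step:
diminished 5th: 5 letter names, 6 semitones
Letter: G + 4 → D
Pitch: G# + 6 semitones, spelled as a D → D
= D


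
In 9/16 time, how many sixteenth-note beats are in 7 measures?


Reasoning:
Time signature 9/16: the bottom number 16 means the sixteenth note gets one count
The top number 9 means 9 sixteenth-note beats per measure
Total = 9 × 7 measures
= 63 sixteenth-note beats


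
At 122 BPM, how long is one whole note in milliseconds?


Let's work it out.
One quarter-note beat = 60000 / BPM = 60000 / 122 ms
Whole note = 4 × quarter note
Duration = 4 × 60000 / 122 = 240000 / 122
= 1967.2 ms


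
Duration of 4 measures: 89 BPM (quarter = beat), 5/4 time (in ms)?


Reasoning:
Quarter-note beat duration = 60000 / 89 ms
Beats per measure (5/4) = 5
One measure = 5 × 60000 / 89 = 300000 / 89 ms
4 measures = 4 × 300000 / 89 = 1200000 / 89
= 13483.1 ms


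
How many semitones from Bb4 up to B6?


Reasoning:
Absolute semitone position = octave×12 + chromatic position
Bb4: 4×12 + 10 = 58
B6: 6×12 + 11 = 83
Difference = 83 - 58 = 25
= 25 semitones


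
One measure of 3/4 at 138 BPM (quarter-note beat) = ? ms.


Step by step:
Quarter-note beat duration = 60000 / 138 ms
Beats per measure (3/4) = 3
One measure = 3 × 60000 / 138 = 180000 / 138 ms
= 1304.3 ms


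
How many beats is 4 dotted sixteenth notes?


Solution.
Base sixteenth note = 1/4 beats
Dot 1 adds half the previous value: +1/8
One dotted sixteenth = 1/4 + 1/8 = 3/8
4 of them = 4 × 3/8 = 3/2
= 3/2 beats


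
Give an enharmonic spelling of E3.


Step by step:
Enharmonic notes sound the same pitch but are spelled with different letter names
E and D## name the same pitch class
= D##3


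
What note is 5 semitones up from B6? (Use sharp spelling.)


B6: chromatic position 11 in octave 6 → absolute = 6×12 + 11 = 83
Transpose up 5: 83 + 5 = 88
88 = 7×12 + 4 → E in octave 7
Result = E7
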